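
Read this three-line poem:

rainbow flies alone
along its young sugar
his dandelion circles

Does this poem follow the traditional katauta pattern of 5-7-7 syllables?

No

Line 1: "rainbow flies alone": 2+1+2 = 5 ✓
Line 2: "along its young sugar": 2+1+1+2 = 6 (expected 7)
Line 3: "his dandelion circles": 1+4+2 = 7 ✓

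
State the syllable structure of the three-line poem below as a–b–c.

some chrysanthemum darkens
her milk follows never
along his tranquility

7–6–7

Line 1: some(1) + chrysanthemum(4) + darkens(2) = 7
Line 2: her(1) + milk(1) + follows(2) + never(2) = 6
Line 3: along(2) + his(1) + tranquility(4) = 7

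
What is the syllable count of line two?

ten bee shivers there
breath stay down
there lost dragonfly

3

Line two: "breath stay down": 1+1+1 = 3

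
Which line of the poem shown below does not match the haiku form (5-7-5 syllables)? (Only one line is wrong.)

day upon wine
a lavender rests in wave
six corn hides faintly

The first line

Line 1: "day upon wine": 1+2+1 = 4 (expected 5)
Line 2: "a lavender rests in wave": 1+3+1+1+1 = 7 ✓
Line 3: "six corn hides faintly": 1+1+1+2 = 5 ✓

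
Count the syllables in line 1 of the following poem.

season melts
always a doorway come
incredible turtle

Line 1: season (2), melts (1) → 3

3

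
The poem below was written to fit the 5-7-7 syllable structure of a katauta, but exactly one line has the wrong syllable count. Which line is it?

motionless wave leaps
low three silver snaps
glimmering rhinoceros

Line 2

Line 1: motionless (3), wave (1), leaps (1) → 5 ✓
Line 2: low (1), three (1), silver (2), snaps (1) → 5 (expected 7)
Line 3: glimmering (3), rhinoceros (4) → 7 ✓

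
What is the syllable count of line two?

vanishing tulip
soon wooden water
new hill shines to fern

Line two: soon (1), wooden (2), water (2) → 5

5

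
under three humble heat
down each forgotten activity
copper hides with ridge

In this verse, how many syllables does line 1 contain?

6

Line 1: under (2), three (1), humble (2), heat (1) → 6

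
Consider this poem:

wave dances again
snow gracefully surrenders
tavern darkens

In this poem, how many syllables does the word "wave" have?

"wave" has 1 syllable.

1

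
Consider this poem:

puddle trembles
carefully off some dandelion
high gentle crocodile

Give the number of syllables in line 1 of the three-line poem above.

Line 1: puddle (2), trembles (2) → 4

4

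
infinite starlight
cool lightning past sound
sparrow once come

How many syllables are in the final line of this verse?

4

The final line: "sparrow once come": 2+1+1 = 4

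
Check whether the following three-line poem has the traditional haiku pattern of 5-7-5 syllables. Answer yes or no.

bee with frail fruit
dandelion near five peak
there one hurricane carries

No

Line 1: "bee with frail fruit": 1+1+1+1 = 4 (expected 5)
Line 2: "dandelion near five peak": 4+1+1+1 = 7 ✓
Line 3: "there one hurricane carries": 1+1+3+2 = 7 (expected 5)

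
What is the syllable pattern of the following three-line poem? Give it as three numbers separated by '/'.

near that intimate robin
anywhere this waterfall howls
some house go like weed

Line 1: "near that intimate robin": 1+1+3+2 = 7
Line 2: "anywhere this waterfall howls": 3+1+3+1 = 8
Line 3: "some house go like weed": 1+1+1+1+1 = 5

7/8/5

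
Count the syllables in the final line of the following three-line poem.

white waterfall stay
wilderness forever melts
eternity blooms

5

The final line: eternity (4), blooms (1) → 5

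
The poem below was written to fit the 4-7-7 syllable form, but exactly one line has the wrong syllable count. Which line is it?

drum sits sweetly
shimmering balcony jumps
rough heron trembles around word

Line 3

Line 1: drum(1) + sits(1) + sweetly(2) = 4 ✓
Line 2: shimmering(3) + balcony(3) + jumps(1) = 7 ✓
Line 3: rough(1) + heron(2) + trembles(2) + around(2) + word(1) = 8 (expected 7)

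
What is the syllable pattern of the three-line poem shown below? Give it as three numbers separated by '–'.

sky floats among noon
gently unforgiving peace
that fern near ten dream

Line 1: sky(1) + floats(1) + among(2) + noon(1) = 5
Line 2: gently(2) + unforgiving(4) + peace(1) = 7
Line 3: that(1) + fern(1) + near(1) + ten(1) + dream(1) = 5

5–7–5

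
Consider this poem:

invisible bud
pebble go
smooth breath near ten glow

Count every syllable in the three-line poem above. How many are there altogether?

13

Line 1: invisible(4) + bud(1) = 5
Line 2: pebble(2) + go(1) = 3
Line 3: smooth(1) + breath(1) + near(1) + ten(1) + glow(1) = 5
Total: 5 + 3 + 5 = 13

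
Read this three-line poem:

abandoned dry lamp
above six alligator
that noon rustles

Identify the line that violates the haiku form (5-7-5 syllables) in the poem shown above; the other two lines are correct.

Line 1: "abandoned dry lamp": 3+1+1 = 5 ✓
Line 2: "above six alligator": 2+1+4 = 7 ✓
Line 3: "that noon rustles": 1+1+2 = 4 (expected 5)

Line 3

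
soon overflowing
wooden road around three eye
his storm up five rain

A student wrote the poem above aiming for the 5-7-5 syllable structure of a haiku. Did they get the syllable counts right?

Yes

Line 1: soon(1) + overflowing(4) = 5 ✓
Line 2: wooden(2) + road(1) + around(2) + three(1) + eye(1) = 7 ✓
Line 3: his(1) + storm(1) + up(1) + five(1) + rain(1) = 5 ✓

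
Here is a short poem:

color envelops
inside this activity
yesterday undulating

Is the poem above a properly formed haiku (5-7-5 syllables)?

Line 1: color (2), envelops (3) → 5 ✓
Line 2: inside (2), this (1), activity (4) → 7 ✓
Line 3: yesterday (3), undulating (4) → 7 (expected 5)

No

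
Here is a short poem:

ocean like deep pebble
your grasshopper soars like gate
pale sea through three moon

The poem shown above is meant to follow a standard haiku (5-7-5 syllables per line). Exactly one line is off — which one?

Line 1: "ocean like deep pebble": 2+1+1+2 = 6 (expected 5)
Line 2: "your grasshopper soars like gate": 1+3+1+1+1 = 7 ✓
Line 3: "pale sea through three moon": 1+1+1+1+1 = 5 ✓

The first line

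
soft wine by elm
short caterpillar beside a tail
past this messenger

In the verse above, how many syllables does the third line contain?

5

The third line: past(1) + this(1) + messenger(3) = 5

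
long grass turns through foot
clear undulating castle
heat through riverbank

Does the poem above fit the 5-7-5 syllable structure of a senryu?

Line 1: "long grass turns through foot": 1+1+1+1+1 = 5 ✓
Line 2: "clear undulating castle": 1+4+2 = 7 ✓
Line 3: "heat through riverbank": 1+1+3 = 5 ✓

Yes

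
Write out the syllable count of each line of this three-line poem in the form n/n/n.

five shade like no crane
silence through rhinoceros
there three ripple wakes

5/7/5

Line 1: "five shade like no crane": 1+1+1+1+1 = 5
Line 2: "silence through rhinoceros": 2+1+4 = 7
Line 3: "there three ripple wakes": 1+1+2+1 = 5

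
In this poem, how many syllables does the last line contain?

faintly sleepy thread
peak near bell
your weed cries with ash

5

The last line: your (1), weed (1), cries (1), with (1), ash (1) → 5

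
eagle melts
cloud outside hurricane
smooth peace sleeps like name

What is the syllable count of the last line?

5

The last line: smooth(1) + peace(1) + sleeps(1) + like(1) + name(1) = 5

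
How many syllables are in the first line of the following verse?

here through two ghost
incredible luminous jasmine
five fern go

4

The first line: "here through two ghost": 1+1+1+1 = 4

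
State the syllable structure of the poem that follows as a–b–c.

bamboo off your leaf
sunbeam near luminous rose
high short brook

Line 1: bamboo (2), off (1), your (1), leaf (1) → 5
Line 2: sunbeam (2), near (1), luminous (3), rose (1) → 7
Line 3: high (1), short (1), brook (1) → 3

5–7–3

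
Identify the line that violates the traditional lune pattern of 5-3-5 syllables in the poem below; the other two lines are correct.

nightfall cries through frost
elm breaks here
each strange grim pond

Line 3

Line 1: nightfall (2), cries (1), through (1), frost (1) → 5 ✓
Line 2: elm (1), breaks (1), here (1) → 3 ✓
Line 3: each (1), strange (1), grim (1), pond (1) → 4 (expected 5)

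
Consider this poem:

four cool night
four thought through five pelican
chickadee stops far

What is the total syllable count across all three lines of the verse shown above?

Line 1: four(1) + cool(1) + night(1) = 3
Line 2: four(1) + thought(1) + through(1) + five(1) + pelican(3) = 7
Line 3: chickadee(3) + stops(1) + far(1) = 5
Total: 3 + 7 + 5 = 15

15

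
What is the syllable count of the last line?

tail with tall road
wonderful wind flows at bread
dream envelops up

The last line: "dream envelops up": 1+3+1 = 5

5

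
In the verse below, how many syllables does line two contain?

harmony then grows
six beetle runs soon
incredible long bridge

5

Line two: six(1) + beetle(2) + runs(1) + soon(1) = 5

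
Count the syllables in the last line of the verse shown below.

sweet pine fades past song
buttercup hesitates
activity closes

The last line: "activity closes": 4+2 = 6

6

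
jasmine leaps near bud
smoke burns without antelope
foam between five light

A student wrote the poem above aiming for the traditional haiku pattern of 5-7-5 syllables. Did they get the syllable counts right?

Line 1: "jasmine leaps near bud": 2+1+1+1 = 5 ✓
Line 2: "smoke burns without antelope": 1+1+2+3 = 7 ✓
Line 3: "foam between five light": 1+2+1+1 = 5 ✓

Yes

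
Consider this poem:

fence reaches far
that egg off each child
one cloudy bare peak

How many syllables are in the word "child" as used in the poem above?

1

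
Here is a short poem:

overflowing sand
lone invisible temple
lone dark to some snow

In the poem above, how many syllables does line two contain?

Line two: lone(1) + invisible(4) + temple(2) = 7

7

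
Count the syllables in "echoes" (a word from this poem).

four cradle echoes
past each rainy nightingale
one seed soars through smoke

2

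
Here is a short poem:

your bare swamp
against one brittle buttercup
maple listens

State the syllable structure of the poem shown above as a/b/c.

Line 1: your (1), bare (1), swamp (1) → 3
Line 2: against (2), one (1), brittle (2), buttercup (3) → 8
Line 3: maple (2), listens (2) → 4

3/8/4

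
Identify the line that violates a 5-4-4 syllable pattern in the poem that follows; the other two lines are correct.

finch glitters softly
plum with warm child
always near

Line 3

Line 1: "finch glitters softly": 1+2+2 = 5 ✓
Line 2: "plum with warm child": 1+1+1+1 = 4 ✓
Line 3: "always near": 2+1 = 3 (expected 4)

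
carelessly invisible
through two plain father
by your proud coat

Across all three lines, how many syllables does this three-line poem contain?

Line 1: carelessly (3), invisible (4) → 7
Line 2: through (1), two (1), plain (1), father (2) → 5
Line 3: by (1), your (1), proud (1), coat (1) → 4
Total: 7 + 5 + 4 = 16

16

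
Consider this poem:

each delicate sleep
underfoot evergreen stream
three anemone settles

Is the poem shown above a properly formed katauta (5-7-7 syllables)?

Yes

Line 1: each (1), delicate (3), sleep (1) → 5 ✓
Line 2: underfoot (3), evergreen (3), stream (1) → 7 ✓
Line 3: three (1), anemone (4), settles (2) → 7 ✓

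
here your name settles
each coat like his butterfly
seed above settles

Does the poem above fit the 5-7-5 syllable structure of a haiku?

Line 1: here (1), your (1), name (1), settles (2) → 5 ✓
Line 2: each (1), coat (1), like (1), his (1), butterfly (3) → 7 ✓
Line 3: seed (1), above (2), settles (2) → 5 ✓

Yes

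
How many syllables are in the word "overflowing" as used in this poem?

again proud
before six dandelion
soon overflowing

"overflowing" has 4 syllables.

4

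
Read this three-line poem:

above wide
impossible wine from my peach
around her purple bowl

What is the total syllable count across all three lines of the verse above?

17

Line 1: "above wide": 2+1 = 3
Line 2: "impossible wine from my peach": 4+1+1+1+1 = 8
Line 3: "around her purple bowl": 2+1+2+1 = 6
Total: 3 + 8 + 6 = 17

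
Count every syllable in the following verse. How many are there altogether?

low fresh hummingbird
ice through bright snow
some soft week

Line 1: "low fresh hummingbird": 1+1+3 = 5
Line 2: "ice through bright snow": 1+1+1+1 = 4
Line 3: "some soft week": 1+1+1 = 3
Total: 5 + 4 + 3 = 12

12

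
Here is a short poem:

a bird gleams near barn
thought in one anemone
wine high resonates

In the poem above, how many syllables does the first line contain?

The first line: a (1), bird (1), gleams (1), near (1), barn (1) → 5

5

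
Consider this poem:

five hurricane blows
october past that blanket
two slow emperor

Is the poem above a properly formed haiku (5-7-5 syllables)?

Line 1: five(1) + hurricane(3) + blows(1) = 5 ✓
Line 2: october(3) + past(1) + that(1) + blanket(2) = 7 ✓
Line 3: two(1) + slow(1) + emperor(3) = 5 ✓

Yes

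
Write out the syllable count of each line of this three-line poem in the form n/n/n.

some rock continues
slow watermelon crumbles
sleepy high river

Line 1: "some rock continues": 1+1+3 = 5
Line 2: "slow watermelon crumbles": 1+4+2 = 7
Line 3: "sleepy high river": 2+1+2 = 5

5/7/5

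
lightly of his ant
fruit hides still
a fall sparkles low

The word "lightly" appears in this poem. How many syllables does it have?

2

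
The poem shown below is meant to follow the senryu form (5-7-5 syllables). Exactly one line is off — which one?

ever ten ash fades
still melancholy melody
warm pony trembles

Line 1: ever(2) + ten(1) + ash(1) + fades(1) = 5 ✓
Line 2: still(1) + melancholy(4) + melody(3) = 8 (expected 7)
Line 3: warm(1) + pony(2) + trembles(2) = 5 ✓

The second line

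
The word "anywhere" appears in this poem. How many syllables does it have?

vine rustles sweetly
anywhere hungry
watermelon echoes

3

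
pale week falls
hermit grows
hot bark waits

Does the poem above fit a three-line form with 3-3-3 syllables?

Line 1: "pale week falls": 1+1+1 = 3 ✓
Line 2: "hermit grows": 2+1 = 3 ✓
Line 3: "hot bark waits": 1+1+1 = 3 ✓

Yes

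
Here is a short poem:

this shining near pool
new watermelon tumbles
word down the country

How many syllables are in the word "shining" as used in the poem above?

2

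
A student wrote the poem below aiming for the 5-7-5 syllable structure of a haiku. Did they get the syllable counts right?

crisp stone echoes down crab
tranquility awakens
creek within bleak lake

Line 1: crisp(1) + stone(1) + echoes(2) + down(1) + crab(1) = 6 (expected 5)
Line 2: tranquility(4) + awakens(3) = 7 ✓
Line 3: creek(1) + within(2) + bleak(1) + lake(1) = 5 ✓

No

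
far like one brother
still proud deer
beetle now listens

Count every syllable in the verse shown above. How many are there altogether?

13

Line 1: "far like one brother": 1+1+1+2 = 5
Line 2: "still proud deer": 1+1+1 = 3
Line 3: "beetle now listens": 2+1+2 = 5
Total: 5 + 3 + 5 = 13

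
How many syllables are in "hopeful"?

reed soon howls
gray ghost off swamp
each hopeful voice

2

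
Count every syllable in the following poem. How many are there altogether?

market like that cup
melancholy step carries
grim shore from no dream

17

Line 1: "market like that cup": 2+1+1+1 = 5
Line 2: "melancholy step carries": 4+1+2 = 7
Line 3: "grim shore from no dream": 1+1+1+1+1 = 5
Total: 5 + 7 + 5 = 17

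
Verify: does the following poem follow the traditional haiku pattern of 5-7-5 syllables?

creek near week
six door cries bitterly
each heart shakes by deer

No

Line 1: creek(1) + near(1) + week(1) = 3 (expected 5)
Line 2: six(1) + door(1) + cries(1) + bitterly(3) = 6 (expected 7)
Line 3: each(1) + heart(1) + shakes(1) + by(1) + deer(1) = 5 ✓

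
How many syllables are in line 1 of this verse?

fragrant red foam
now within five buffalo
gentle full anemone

Line 1: "fragrant red foam": 2+1+1 = 4

4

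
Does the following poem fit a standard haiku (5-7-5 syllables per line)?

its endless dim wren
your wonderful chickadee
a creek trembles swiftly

Line 1: "its endless dim wren": 1+2+1+1 = 5 ✓
Line 2: "your wonderful chickadee": 1+3+3 = 7 ✓
Line 3: "a creek trembles swiftly": 1+1+2+2 = 6 (expected 5)

No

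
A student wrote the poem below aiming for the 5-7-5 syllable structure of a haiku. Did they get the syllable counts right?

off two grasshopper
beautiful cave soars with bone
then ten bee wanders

Line 1: off (1), two (1), grasshopper (3) → 5 ✓
Line 2: beautiful (3), cave (1), soars (1), with (1), bone (1) → 7 ✓
Line 3: then (1), ten (1), bee (1), wanders (2) → 5 ✓

Yes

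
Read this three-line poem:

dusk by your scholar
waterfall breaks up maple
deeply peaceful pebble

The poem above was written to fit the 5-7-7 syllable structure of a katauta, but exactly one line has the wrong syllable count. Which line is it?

Line 1: "dusk by your scholar": 1+1+1+2 = 5 ✓
Line 2: "waterfall breaks up maple": 3+1+1+2 = 7 ✓
Line 3: "deeply peaceful pebble": 2+2+2 = 6 (expected 7)

The third line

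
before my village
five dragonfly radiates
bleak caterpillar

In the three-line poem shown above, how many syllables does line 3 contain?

Line 3: "bleak caterpillar": 1+4 = 5

5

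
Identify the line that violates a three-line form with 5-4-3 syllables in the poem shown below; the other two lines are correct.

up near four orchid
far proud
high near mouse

The second line

Line 1: "up near four orchid": 1+1+1+2 = 5 ✓
Line 2: "far proud": 1+1 = 2 (expected 4)
Line 3: "high near mouse": 1+1+1 = 3 ✓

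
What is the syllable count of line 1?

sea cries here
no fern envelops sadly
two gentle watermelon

Line 1: sea (1), cries (1), here (1) → 3

3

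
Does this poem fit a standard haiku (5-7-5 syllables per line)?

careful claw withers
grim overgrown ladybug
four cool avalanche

Yes

Line 1: careful (2), claw (1), withers (2) → 5 ✓
Line 2: grim (1), overgrown (3), ladybug (3) → 7 ✓
Line 3: four (1), cool (1), avalanche (3) → 5 ✓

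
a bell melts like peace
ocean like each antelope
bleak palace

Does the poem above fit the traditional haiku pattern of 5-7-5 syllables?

No

Line 1: "a bell melts like peace": 1+1+1+1+1 = 5 ✓
Line 2: "ocean like each antelope": 2+1+1+3 = 7 ✓
Line 3: "bleak palace": 1+2 = 3 (expected 5)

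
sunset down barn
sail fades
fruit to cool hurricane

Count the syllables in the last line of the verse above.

The last line: "fruit to cool hurricane": 1+1+1+3 = 6

6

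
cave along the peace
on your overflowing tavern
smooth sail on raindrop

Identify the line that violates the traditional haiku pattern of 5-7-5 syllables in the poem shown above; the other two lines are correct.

Line 1: cave(1) + along(2) + the(1) + peace(1) = 5 ✓
Line 2: on(1) + your(1) + overflowing(4) + tavern(2) = 8 (expected 7)
Line 3: smooth(1) + sail(1) + on(1) + raindrop(2) = 5 ✓

The second line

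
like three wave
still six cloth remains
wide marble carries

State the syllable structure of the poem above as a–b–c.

3–5–5

Line 1: "like three wave": 1+1+1 = 3
Line 2: "still six cloth remains": 1+1+1+2 = 5
Line 3: "wide marble carries": 1+2+2 = 5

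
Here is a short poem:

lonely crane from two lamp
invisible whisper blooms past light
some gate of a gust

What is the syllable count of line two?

9

Line two: "invisible whisper blooms past light": 4+2+1+1+1 = 9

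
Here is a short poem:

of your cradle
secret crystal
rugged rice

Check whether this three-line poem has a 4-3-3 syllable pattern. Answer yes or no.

Line 1: of (1), your (1), cradle (2) → 4 ✓
Line 2: secret (2), crystal (2) → 4 (expected 3)
Line 3: rugged (2), rice (1) → 3 ✓

No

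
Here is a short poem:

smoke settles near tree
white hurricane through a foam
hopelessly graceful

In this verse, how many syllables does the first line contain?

5

The first line: "smoke settles near tree": 1+2+1+1 = 5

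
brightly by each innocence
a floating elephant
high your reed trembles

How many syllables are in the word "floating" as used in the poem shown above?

2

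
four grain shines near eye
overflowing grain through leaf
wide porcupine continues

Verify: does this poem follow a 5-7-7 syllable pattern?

Line 1: "four grain shines near eye": 1+1+1+1+1 = 5 ✓
Line 2: "overflowing grain through leaf": 4+1+1+1 = 7 ✓
Line 3: "wide porcupine continues": 1+3+3 = 7 ✓

Yes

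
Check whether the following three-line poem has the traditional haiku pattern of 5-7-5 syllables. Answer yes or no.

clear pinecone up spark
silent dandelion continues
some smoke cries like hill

No

Line 1: "clear pinecone up spark": 1+2+1+1 = 5 ✓
Line 2: "silent dandelion continues": 2+4+3 = 9 (expected 7)
Line 3: "some smoke cries like hill": 1+1+1+1+1 = 5 ✓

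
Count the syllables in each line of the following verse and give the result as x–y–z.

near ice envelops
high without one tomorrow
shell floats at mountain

5–7–5

Line 1: near (1), ice (1), envelops (3) → 5
Line 2: high (1), without (2), one (1), tomorrow (3) → 7
Line 3: shell (1), floats (1), at (1), mountain (2) → 5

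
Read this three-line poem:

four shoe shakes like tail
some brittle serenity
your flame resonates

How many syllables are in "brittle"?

2

"brittle" has 2 syllables.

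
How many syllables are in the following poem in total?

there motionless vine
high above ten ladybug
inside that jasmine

17

Line 1: there(1) + motionless(3) + vine(1) = 5
Line 2: high(1) + above(2) + ten(1) + ladybug(3) = 7
Line 3: inside(2) + that(1) + jasmine(2) = 5
Total: 5 + 7 + 5 = 17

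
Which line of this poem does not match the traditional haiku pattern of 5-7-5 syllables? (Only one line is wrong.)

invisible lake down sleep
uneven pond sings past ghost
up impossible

Line 1

Line 1: invisible(4) + lake(1) + down(1) + sleep(1) = 7 (expected 5)
Line 2: uneven(3) + pond(1) + sings(1) + past(1) + ghost(1) = 7 ✓
Line 3: up(1) + impossible(4) = 5 ✓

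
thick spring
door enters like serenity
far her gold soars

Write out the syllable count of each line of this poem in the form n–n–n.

Line 1: "thick spring": 1+1 = 2
Line 2: "door enters like serenity": 1+2+1+4 = 8
Line 3: "far her gold soars": 1+1+1+1 = 4

2–8–4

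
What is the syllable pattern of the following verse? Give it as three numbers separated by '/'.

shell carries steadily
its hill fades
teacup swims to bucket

Line 1: shell(1) + carries(2) + steadily(3) = 6
Line 2: its(1) + hill(1) + fades(1) = 3
Line 3: teacup(2) + swims(1) + to(1) + bucket(2) = 6

6/3/6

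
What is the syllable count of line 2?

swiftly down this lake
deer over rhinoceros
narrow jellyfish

Line 2: "deer over rhinoceros": 1+2+4 = 7

7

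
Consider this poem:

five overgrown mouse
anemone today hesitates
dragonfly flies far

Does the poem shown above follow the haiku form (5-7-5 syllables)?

No

Line 1: five (1), overgrown (3), mouse (1) → 5 ✓
Line 2: anemone (4), today (2), hesitates (3) → 9 (expected 7)
Line 3: dragonfly (3), flies (1), far (1) → 5 ✓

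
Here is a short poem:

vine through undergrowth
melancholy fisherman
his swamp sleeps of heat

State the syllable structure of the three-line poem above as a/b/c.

5/7/5

Line 1: vine (1), through (1), undergrowth (3) → 5
Line 2: melancholy (4), fisherman (3) → 7
Line 3: his (1), swamp (1), sleeps (1), of (1), heat (1) → 5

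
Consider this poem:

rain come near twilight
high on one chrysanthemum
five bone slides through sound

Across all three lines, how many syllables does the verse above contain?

Line 1: "rain come near twilight": 1+1+1+2 = 5
Line 2: "high on one chrysanthemum": 1+1+1+4 = 7
Line 3: "five bone slides through sound": 1+1+1+1+1 = 5
Total: 5 + 7 + 5 = 17

17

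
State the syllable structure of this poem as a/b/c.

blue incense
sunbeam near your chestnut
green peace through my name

3/6/5

Line 1: "blue incense": 1+2 = 3
Line 2: "sunbeam near your chestnut": 2+1+1+2 = 6
Line 3: "green peace through my name": 1+1+1+1+1 = 5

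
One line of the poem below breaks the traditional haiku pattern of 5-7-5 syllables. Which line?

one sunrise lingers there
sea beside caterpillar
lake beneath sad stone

The first line

Line 1: "one sunrise lingers there": 1+2+2+1 = 6 (expected 5)
Line 2: "sea beside caterpillar": 1+2+4 = 7 ✓
Line 3: "lake beneath sad stone": 1+2+1+1 = 5 ✓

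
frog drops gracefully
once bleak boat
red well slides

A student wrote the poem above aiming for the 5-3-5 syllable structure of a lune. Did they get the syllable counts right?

No

Line 1: frog (1), drops (1), gracefully (3) → 5 ✓
Line 2: once (1), bleak (1), boat (1) → 3 ✓
Line 3: red (1), well (1), slides (1) → 3 (expected 5)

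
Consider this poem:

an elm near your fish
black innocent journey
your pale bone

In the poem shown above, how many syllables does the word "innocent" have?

3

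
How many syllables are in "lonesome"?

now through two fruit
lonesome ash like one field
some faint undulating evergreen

2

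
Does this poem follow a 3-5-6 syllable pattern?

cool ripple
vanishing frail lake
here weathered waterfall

Line 1: "cool ripple": 1+2 = 3 ✓
Line 2: "vanishing frail lake": 3+1+1 = 5 ✓
Line 3: "here weathered waterfall": 1+2+3 = 6 ✓

Yes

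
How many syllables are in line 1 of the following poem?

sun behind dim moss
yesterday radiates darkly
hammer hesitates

5

Line 1: sun(1) + behind(2) + dim(1) + moss(1) = 5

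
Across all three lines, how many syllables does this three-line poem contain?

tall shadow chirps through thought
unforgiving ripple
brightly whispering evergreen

20

Line 1: tall (1), shadow (2), chirps (1), through (1), thought (1) → 6
Line 2: unforgiving (4), ripple (2) → 6
Line 3: brightly (2), whispering (3), evergreen (3) → 8
Total: 6 + 6 + 8 = 20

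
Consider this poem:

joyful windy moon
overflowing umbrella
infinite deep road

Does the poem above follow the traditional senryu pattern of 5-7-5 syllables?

Yes

Line 1: "joyful windy moon": 2+2+1 = 5 ✓
Line 2: "overflowing umbrella": 4+3 = 7 ✓
Line 3: "infinite deep road": 3+1+1 = 5 ✓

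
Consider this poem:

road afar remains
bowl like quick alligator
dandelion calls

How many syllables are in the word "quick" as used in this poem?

1

"quick" has 1 syllable.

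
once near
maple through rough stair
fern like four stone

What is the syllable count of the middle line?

5

The middle line: maple (2), through (1), rough (1), stair (1) → 5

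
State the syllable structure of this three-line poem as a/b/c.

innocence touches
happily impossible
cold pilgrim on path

5/7/5

Line 1: innocence(3) + touches(2) = 5
Line 2: happily(3) + impossible(4) = 7
Line 3: cold(1) + pilgrim(2) + on(1) + path(1) = 5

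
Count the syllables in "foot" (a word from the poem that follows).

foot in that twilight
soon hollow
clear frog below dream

1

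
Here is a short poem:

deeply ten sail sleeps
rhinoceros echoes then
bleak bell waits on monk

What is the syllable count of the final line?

5

The final line: "bleak bell waits on monk": 1+1+1+1+1 = 5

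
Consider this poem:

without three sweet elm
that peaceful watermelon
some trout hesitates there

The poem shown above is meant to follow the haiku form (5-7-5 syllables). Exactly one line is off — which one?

Line 3

Line 1: without (2), three (1), sweet (1), elm (1) → 5 ✓
Line 2: that (1), peaceful (2), watermelon (4) → 7 ✓
Line 3: some (1), trout (1), hesitates (3), there (1) → 6 (expected 5)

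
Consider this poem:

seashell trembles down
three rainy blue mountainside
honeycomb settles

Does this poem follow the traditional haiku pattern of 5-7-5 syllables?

Line 1: seashell (2), trembles (2), down (1) → 5 ✓
Line 2: three (1), rainy (2), blue (1), mountainside (3) → 7 ✓
Line 3: honeycomb (3), settles (2) → 5 ✓

Yes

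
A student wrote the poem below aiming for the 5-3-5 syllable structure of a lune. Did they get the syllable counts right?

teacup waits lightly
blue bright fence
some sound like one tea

Yes

Line 1: teacup (2), waits (1), lightly (2) → 5 ✓
Line 2: blue (1), bright (1), fence (1) → 3 ✓
Line 3: some (1), sound (1), like (1), one (1), tea (1) → 5 ✓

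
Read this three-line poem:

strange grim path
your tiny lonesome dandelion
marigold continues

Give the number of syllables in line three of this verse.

6

Line three: marigold(3) + continues(3) = 6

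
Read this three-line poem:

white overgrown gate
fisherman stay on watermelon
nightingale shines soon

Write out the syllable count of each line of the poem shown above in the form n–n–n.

Line 1: white(1) + overgrown(3) + gate(1) = 5
Line 2: fisherman(3) + stay(1) + on(1) + watermelon(4) = 9
Line 3: nightingale(3) + shines(1) + soon(1) = 5

5–9–5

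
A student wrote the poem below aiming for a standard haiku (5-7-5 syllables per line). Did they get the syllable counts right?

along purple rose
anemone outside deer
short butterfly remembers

No

Line 1: "along purple rose": 2+2+1 = 5 ✓
Line 2: "anemone outside deer": 4+2+1 = 7 ✓
Line 3: "short butterfly remembers": 1+3+3 = 7 (expected 5)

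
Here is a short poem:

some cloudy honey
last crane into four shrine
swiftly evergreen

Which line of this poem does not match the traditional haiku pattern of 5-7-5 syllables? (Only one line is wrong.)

Line 2

Line 1: "some cloudy honey": 1+2+2 = 5 ✓
Line 2: "last crane into four shrine": 1+1+2+1+1 = 6 (expected 7)
Line 3: "swiftly evergreen": 2+3 = 5 ✓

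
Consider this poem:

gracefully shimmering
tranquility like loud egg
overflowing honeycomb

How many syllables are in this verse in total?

20

Line 1: gracefully(3) + shimmering(3) = 6
Line 2: tranquility(4) + like(1) + loud(1) + egg(1) = 7
Line 3: overflowing(4) + honeycomb(3) = 7
Total: 6 + 7 + 7 = 20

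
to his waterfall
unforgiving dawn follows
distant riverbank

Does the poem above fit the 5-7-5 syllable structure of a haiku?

Line 1: to(1) + his(1) + waterfall(3) = 5 ✓
Line 2: unforgiving(4) + dawn(1) + follows(2) = 7 ✓
Line 3: distant(2) + riverbank(3) = 5 ✓

Yes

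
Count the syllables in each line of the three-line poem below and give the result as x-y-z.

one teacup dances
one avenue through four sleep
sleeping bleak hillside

5-7-5

Line 1: "one teacup dances": 1+2+2 = 5
Line 2: "one avenue through four sleep": 1+3+1+1+1 = 7
Line 3: "sleeping bleak hillside": 2+1+2 = 5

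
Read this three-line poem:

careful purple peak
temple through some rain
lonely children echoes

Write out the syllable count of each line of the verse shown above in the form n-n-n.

5-5-6

Line 1: "careful purple peak": 2+2+1 = 5
Line 2: "temple through some rain": 2+1+1+1 = 5
Line 3: "lonely children echoes": 2+2+2 = 6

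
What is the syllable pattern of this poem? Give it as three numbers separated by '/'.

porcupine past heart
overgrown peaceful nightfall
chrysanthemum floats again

Line 1: porcupine (3), past (1), heart (1) → 5
Line 2: overgrown (3), peaceful (2), nightfall (2) → 7
Line 3: chrysanthemum (4), floats (1), again (2) → 7

5/7/7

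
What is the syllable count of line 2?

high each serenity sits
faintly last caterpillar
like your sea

7

Line 2: "faintly last caterpillar": 2+1+4 = 7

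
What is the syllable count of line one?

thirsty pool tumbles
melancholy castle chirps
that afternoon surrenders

Line one: thirsty(2) + pool(1) + tumbles(2) = 5

5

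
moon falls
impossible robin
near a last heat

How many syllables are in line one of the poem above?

2

Line one: moon (1), falls (1) → 2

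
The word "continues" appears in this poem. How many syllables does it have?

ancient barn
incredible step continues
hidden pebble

"continues" has 3 syllables.

3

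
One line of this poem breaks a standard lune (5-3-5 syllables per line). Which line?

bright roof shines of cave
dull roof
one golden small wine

Line 2

Line 1: bright (1), roof (1), shines (1), of (1), cave (1) → 5 ✓
Line 2: dull (1), roof (1) → 2 (expected 3)
Line 3: one (1), golden (2), small (1), wine (1) → 5 ✓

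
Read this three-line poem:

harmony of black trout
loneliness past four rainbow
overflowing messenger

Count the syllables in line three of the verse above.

7

Line three: overflowing(4) + messenger(3) = 7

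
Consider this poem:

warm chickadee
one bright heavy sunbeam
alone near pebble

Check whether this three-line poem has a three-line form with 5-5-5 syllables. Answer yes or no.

Line 1: "warm chickadee": 1+3 = 4 (expected 5)
Line 2: "one bright heavy sunbeam": 1+1+2+2 = 6 (expected 5)
Line 3: "alone near pebble": 2+1+2 = 5 ✓

No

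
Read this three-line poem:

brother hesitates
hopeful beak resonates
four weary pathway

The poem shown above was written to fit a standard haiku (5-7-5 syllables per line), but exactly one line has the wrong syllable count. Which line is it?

Line 1: brother(2) + hesitates(3) = 5 ✓
Line 2: hopeful(2) + beak(1) + resonates(3) = 6 (expected 7)
Line 3: four(1) + weary(2) + pathway(2) = 5 ✓

The second line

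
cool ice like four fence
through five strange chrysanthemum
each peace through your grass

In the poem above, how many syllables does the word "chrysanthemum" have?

"chrysanthemum" has 4 syllables.

4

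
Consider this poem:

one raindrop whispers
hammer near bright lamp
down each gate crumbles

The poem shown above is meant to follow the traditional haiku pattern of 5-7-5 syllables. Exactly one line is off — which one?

Line 2

Line 1: one(1) + raindrop(2) + whispers(2) = 5 ✓
Line 2: hammer(2) + near(1) + bright(1) + lamp(1) = 5 (expected 7)
Line 3: down(1) + each(1) + gate(1) + crumbles(2) = 5 ✓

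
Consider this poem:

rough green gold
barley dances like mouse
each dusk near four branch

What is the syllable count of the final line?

5

The final line: "each dusk near four branch": 1+1+1+1+1 = 5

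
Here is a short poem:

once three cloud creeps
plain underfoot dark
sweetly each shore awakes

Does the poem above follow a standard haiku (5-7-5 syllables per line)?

Line 1: "once three cloud creeps": 1+1+1+1 = 4 (expected 5)
Line 2: "plain underfoot dark": 1+3+1 = 5 (expected 7)
Line 3: "sweetly each shore awakes": 2+1+1+2 = 6 (expected 5)

No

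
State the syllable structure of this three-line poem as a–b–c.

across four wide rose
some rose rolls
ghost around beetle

5–3–5

Line 1: "across four wide rose": 2+1+1+1 = 5
Line 2: "some rose rolls": 1+1+1 = 3
Line 3: "ghost around beetle": 1+2+2 = 5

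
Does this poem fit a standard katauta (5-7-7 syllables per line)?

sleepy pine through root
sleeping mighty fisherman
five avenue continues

Yes

Line 1: sleepy(2) + pine(1) + through(1) + root(1) = 5 ✓
Line 2: sleeping(2) + mighty(2) + fisherman(3) = 7 ✓
Line 3: five(1) + avenue(3) + continues(3) = 7 ✓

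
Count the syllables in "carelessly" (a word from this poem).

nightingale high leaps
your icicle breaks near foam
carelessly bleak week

3

"carelessly" has 3 syllables.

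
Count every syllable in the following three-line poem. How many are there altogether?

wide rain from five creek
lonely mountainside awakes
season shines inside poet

19

Line 1: wide (1), rain (1), from (1), five (1), creek (1) → 5
Line 2: lonely (2), mountainside (3), awakes (2) → 7
Line 3: season (2), shines (1), inside (2), poet (2) → 7
Total: 5 + 7 + 7 = 19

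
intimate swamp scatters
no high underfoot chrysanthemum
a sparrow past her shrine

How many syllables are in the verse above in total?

Line 1: "intimate swamp scatters": 3+1+2 = 6
Line 2: "no high underfoot chrysanthemum": 1+1+3+4 = 9
Line 3: "a sparrow past her shrine": 1+2+1+1+1 = 6
Total: 6 + 9 + 6 = 21

21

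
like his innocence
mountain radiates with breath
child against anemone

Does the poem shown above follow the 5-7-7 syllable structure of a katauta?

Line 1: like(1) + his(1) + innocence(3) = 5 ✓
Line 2: mountain(2) + radiates(3) + with(1) + breath(1) = 7 ✓
Line 3: child(1) + against(2) + anemone(4) = 7 ✓

Yes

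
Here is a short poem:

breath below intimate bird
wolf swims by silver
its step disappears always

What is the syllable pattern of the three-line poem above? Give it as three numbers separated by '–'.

7–5–7

Line 1: breath (1), below (2), intimate (3), bird (1) → 7
Line 2: wolf (1), swims (1), by (1), silver (2) → 5
Line 3: its (1), step (1), disappears (3), always (2) → 7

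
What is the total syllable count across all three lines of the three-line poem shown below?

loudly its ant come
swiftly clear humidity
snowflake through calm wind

17

Line 1: loudly (2), its (1), ant (1), come (1) → 5
Line 2: swiftly (2), clear (1), humidity (4) → 7
Line 3: snowflake (2), through (1), calm (1), wind (1) → 5
Total: 5 + 7 + 5 = 17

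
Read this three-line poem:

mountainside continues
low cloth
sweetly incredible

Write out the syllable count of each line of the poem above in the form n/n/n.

6/2/6

Line 1: "mountainside continues": 3+3 = 6
Line 2: "low cloth": 1+1 = 2
Line 3: "sweetly incredible": 2+4 = 6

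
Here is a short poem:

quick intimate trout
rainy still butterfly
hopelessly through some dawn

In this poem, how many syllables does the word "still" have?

1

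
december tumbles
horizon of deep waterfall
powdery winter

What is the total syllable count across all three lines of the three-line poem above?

18

Line 1: "december tumbles": 3+2 = 5
Line 2: "horizon of deep waterfall": 3+1+1+3 = 8
Line 3: "powdery winter": 3+2 = 5
Total: 5 + 8 + 5 = 18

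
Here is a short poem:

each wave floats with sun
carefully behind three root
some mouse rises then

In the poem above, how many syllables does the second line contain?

The second line: carefully (3), behind (2), three (1), root (1) → 7

7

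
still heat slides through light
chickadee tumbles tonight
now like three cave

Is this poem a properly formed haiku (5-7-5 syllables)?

Line 1: still(1) + heat(1) + slides(1) + through(1) + light(1) = 5 ✓
Line 2: chickadee(3) + tumbles(2) + tonight(2) = 7 ✓
Line 3: now(1) + like(1) + three(1) + cave(1) = 4 (expected 5)

No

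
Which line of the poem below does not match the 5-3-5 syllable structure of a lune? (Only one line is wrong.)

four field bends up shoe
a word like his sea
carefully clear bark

Line 1: four(1) + field(1) + bends(1) + up(1) + shoe(1) = 5 ✓
Line 2: a(1) + word(1) + like(1) + his(1) + sea(1) = 5 (expected 3)
Line 3: carefully(3) + clear(1) + bark(1) = 5 ✓

Line 2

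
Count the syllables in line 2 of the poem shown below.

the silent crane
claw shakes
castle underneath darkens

2

Line 2: claw(1) + shakes(1) = 2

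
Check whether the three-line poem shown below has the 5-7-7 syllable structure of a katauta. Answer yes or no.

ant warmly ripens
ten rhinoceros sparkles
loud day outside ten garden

Line 1: "ant warmly ripens": 1+2+2 = 5 ✓
Line 2: "ten rhinoceros sparkles": 1+4+2 = 7 ✓
Line 3: "loud day outside ten garden": 1+1+2+1+2 = 7 ✓

Yes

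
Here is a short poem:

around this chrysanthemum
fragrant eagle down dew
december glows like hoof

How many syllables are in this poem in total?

19

Line 1: "around this chrysanthemum": 2+1+4 = 7
Line 2: "fragrant eagle down dew": 2+2+1+1 = 6
Line 3: "december glows like hoof": 3+1+1+1 = 6
Total: 7 + 6 + 6 = 19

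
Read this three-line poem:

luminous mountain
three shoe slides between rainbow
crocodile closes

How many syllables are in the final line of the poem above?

The final line: crocodile (3), closes (2) → 5

5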